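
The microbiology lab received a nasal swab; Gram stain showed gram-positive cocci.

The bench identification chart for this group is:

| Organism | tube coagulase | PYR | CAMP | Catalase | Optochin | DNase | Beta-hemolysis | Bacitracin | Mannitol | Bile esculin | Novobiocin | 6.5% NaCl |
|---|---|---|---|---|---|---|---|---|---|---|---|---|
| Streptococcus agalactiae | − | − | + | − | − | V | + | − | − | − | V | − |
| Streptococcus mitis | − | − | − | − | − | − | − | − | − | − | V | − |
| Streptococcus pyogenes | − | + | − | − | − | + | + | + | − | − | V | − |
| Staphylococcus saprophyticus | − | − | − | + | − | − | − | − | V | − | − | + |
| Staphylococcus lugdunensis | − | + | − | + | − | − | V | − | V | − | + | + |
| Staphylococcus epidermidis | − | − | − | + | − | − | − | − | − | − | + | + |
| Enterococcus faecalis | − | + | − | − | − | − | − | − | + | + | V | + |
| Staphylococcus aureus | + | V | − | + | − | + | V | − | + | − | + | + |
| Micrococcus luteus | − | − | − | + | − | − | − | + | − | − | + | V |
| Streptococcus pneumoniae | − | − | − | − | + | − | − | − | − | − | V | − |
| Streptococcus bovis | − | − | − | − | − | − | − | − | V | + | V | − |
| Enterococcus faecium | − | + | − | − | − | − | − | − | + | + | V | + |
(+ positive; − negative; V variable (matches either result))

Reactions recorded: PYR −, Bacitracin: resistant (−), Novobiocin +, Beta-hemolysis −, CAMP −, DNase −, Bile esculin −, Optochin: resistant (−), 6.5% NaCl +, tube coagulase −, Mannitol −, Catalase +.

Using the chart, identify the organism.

Staphylococcus epidermidis

Mannitol −: excludes Enterococcus faecalis, Staphylococcus aureus, Enterococcus faecium — 9 left.
DNase −: excludes Streptococcus pyogenes — 8 left.
Bacitracin −: excludes Micrococcus luteus — 7 left.
PYR −: excludes Staphylococcus lugdunensis — 6 left.
6.5% NaCl +: excludes Streptococcus agalactiae, Streptococcus mitis, Streptococcus pneumoniae, Streptococcus bovis — 2 left.
Beta-hemolysis −: all 2 remaining candidates are consistent.
Bile esculin −: all 2 remaining candidates are consistent.
tube coagulase −: all 2 remaining candidates are consistent.
CAMP −: all 2 remaining candidates are consistent.
Novobiocin +: excludes Staphylococcus saprophyticus — 1 left.
Optochin −: the one remaining candidate is consistent.
Catalase +: the one remaining candidate is consistent.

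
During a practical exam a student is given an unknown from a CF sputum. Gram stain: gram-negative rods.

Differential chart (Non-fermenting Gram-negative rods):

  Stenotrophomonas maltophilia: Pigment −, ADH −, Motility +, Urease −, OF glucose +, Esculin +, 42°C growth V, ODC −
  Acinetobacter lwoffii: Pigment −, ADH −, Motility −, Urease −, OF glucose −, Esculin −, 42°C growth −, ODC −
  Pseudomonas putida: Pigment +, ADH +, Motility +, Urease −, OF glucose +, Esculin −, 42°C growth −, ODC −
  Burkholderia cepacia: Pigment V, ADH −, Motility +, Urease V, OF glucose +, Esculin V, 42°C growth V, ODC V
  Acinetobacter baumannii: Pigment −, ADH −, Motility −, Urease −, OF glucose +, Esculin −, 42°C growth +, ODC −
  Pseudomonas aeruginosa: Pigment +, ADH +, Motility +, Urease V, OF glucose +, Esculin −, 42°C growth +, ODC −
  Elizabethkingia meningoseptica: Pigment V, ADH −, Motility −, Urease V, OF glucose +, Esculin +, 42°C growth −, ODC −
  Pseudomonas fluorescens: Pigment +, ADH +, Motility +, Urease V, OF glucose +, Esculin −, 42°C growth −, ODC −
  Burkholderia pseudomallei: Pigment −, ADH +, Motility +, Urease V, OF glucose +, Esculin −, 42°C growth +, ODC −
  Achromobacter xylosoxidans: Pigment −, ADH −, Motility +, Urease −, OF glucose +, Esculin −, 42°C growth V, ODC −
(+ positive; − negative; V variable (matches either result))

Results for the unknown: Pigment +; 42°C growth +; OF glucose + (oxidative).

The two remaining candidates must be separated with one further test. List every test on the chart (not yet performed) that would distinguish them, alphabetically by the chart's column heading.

Pigment +: excludes 5 organisms — 5 left.
OF glucose +: all 5 remaining candidates are consistent.
42°C growth +: excludes Pseudomonas putida, Elizabethkingia meningoseptica, Pseudomonas fluorescens — 2 left.
Two candidates remain: Burkholderia cepacia and Pseudomonas aeruginosa.
  ADH: Burkholderia cepacia −, Pseudomonas aeruginosa + — discriminates.
  Motility: + vs + — same for both, does not separate.
  Urease: V vs V — variable for at least one, does not separate.
  Esculin: V vs − — variable for at least one, does not separate.
  ODC: V vs − — variable for at least one, does not separate.

ADH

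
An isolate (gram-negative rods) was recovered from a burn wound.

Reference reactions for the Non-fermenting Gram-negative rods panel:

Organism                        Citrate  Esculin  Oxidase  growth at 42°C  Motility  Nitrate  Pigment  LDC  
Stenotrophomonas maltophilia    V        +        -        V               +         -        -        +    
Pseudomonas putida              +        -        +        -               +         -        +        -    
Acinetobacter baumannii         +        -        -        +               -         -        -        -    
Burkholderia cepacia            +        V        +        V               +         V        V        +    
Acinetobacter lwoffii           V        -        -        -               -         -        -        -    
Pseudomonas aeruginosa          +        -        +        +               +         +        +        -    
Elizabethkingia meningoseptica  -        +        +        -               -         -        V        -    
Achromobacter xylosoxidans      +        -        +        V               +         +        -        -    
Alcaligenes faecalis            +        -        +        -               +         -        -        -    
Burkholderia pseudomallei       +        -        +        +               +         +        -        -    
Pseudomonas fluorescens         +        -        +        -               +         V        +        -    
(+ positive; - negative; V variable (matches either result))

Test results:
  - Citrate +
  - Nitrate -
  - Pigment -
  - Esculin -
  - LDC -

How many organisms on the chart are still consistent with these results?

LDC -: excludes Stenotrophomonas maltophilia, Burkholderia cepacia — 9 left.
Citrate +: excludes Elizabethkingia meningoseptica — 8 left.
Nitrate -: excludes Pseudomonas aeruginosa, Achromobacter xylosoxidans, Burkholderia pseudomallei — 5 left.
Esculin -: all 5 remaining candidates are consistent.
Pigment -: excludes Pseudomonas putida, Pseudomonas fluorescens — 3 left.
Still consistent: Acinetobacter baumannii, Acinetobacter lwoffii, Alcaligenes faecalis.

3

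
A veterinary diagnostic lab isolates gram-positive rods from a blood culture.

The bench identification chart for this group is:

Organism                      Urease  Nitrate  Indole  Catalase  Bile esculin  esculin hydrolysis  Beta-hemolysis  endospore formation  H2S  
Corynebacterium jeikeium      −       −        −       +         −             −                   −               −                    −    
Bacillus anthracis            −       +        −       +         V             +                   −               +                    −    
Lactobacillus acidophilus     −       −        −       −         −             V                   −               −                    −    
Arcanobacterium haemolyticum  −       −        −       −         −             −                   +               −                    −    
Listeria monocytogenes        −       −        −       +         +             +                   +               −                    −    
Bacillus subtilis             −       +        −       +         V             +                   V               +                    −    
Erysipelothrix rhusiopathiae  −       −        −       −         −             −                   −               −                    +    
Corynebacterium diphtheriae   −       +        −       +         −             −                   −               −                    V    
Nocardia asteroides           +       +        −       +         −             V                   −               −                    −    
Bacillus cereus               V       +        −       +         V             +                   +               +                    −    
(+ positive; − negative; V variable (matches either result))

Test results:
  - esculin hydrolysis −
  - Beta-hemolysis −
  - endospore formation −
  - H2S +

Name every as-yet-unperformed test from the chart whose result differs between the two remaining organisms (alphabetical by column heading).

Catalase, Nitrate

endospore formation −: excludes Bacillus anthracis, Bacillus subtilis, Bacillus cereus — 7 left.
Beta-hemolysis −: excludes Arcanobacterium haemolyticum, Listeria monocytogenes — 5 left.
esculin hydrolysis −: all 5 remaining candidates are consistent.
H2S +: excludes Corynebacterium jeikeium, Lactobacillus acidophilus, Nocardia asteroides — 2 left.
Two candidates remain: Corynebacterium diphtheriae and Erysipelothrix rhusiopathiae.
  Urease: − vs − — same for both, does not separate.
  Nitrate: Corynebacterium diphtheriae +, Erysipelothrix rhusiopathiae − — discriminates.
  Indole: − vs − — same for both, does not separate.
  Catalase: Corynebacterium diphtheriae +, Erysipelothrix rhusiopathiae − — discriminates.
  Bile esculin: − vs − — same for both, does not separate.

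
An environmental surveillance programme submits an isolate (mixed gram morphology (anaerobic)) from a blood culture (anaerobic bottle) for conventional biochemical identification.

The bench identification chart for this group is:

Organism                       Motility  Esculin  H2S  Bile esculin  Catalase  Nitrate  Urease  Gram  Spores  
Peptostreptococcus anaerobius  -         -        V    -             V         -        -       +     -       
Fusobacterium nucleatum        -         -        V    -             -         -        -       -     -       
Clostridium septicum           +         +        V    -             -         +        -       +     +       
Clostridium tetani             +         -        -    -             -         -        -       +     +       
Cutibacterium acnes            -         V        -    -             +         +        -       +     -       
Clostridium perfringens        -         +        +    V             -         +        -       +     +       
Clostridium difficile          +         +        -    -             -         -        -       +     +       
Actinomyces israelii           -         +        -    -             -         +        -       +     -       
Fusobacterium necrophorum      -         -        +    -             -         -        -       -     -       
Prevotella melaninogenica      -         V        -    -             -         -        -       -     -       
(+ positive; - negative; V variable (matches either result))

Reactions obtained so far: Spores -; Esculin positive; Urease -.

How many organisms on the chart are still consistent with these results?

3

Spores -: excludes Clostridium septicum, Clostridium tetani, Clostridium perfringens, Clostridium difficile — 6 left.
Esculin +: excludes Peptostreptococcus anaerobius, Fusobacterium nucleatum, Fusobacterium necrophorum — 3 left.
Urease -: all 3 remaining candidates are consistent.
Still consistent: Actinomyces israelii, Cutibacterium acnes, Prevotella melaninogenica.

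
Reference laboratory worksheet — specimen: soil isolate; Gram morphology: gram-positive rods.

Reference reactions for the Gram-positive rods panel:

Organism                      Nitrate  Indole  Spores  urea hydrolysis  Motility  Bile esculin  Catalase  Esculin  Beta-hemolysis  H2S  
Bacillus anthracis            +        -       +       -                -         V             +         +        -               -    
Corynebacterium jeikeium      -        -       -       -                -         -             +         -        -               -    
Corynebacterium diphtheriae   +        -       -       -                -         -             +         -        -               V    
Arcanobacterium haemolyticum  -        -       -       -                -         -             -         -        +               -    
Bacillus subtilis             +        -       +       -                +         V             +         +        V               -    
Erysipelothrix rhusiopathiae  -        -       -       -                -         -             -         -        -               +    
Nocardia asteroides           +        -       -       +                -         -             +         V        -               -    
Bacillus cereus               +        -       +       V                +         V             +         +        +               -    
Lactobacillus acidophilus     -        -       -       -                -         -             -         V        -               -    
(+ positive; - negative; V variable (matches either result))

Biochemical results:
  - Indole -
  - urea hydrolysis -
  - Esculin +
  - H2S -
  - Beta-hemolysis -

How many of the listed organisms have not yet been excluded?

3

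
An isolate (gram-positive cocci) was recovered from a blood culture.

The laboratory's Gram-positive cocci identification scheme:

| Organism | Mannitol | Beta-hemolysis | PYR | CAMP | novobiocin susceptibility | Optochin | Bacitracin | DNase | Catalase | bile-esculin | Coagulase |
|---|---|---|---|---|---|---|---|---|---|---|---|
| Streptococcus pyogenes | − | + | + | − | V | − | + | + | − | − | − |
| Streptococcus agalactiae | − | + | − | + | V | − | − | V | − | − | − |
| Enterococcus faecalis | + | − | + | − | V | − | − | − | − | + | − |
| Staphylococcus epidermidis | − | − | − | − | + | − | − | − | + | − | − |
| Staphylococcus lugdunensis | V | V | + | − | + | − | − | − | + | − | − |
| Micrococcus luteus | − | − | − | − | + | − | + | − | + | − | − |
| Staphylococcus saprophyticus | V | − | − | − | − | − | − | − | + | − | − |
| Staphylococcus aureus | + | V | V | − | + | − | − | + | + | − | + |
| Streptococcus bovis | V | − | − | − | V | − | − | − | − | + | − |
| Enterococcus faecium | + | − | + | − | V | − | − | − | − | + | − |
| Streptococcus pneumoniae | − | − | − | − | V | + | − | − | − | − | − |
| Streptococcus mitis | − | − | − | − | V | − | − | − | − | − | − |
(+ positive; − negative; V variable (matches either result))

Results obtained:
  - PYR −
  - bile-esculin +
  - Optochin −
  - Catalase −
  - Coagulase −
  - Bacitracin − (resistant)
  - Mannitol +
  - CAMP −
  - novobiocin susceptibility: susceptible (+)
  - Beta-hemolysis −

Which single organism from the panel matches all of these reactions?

Streptococcus bovis

PYR −: excludes Streptococcus pyogenes, Enterococcus faecalis, Staphylococcus lugdunensis, Enterococcus faecium — 8 left.
Catalase −: excludes Staphylococcus epidermidis, Micrococcus luteus, Staphylococcus saprophyticus, Staphylococcus aureus — 4 left.
Optochin −: excludes Streptococcus pneumoniae — 3 left.
Bacitracin −: all 3 remaining candidates are consistent.
Mannitol +: excludes Streptococcus agalactiae, Streptococcus mitis — 1 left.
novobiocin susceptibility +: the one remaining candidate is consistent.
CAMP −: the one remaining candidate is consistent.
Coagulase −: the one remaining candidate is consistent.
Beta-hemolysis −: the one remaining candidate is consistent.
bile-esculin +: the one remaining candidate is consistent.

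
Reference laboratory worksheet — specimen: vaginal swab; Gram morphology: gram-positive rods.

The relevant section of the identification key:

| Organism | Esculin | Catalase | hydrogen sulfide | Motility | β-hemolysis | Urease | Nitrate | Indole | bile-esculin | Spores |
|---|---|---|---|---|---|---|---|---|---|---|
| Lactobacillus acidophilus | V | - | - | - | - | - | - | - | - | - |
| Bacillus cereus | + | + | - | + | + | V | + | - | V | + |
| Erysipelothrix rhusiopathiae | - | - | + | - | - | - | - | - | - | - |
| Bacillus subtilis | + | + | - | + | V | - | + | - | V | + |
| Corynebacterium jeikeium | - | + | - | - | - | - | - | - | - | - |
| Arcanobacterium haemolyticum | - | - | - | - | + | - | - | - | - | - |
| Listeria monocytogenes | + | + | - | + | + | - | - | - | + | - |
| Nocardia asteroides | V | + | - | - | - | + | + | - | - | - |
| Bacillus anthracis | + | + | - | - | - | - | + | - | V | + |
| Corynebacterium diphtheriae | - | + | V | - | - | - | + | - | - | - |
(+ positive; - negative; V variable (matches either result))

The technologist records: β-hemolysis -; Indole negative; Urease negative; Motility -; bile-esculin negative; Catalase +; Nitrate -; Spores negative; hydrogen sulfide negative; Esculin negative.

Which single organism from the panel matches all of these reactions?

Motility -: excludes Bacillus cereus, Bacillus subtilis, Listeria monocytogenes — 7 left.
Spores -: excludes Bacillus anthracis — 6 left.
Esculin -: all 6 remaining candidates are consistent.
Catalase +: excludes Lactobacillus acidophilus, Erysipelothrix rhusiopathiae, Arcanobacterium haemolyticum — 3 left.
bile-esculin -: all 3 remaining candidates are consistent.
Nitrate -: excludes Nocardia asteroides, Corynebacterium diphtheriae — 1 left.
hydrogen sulfide -: the one remaining candidate is consistent.
β-hemolysis -: the one remaining candidate is consistent.
Indole -: the one remaining candidate is consistent.
Urease -: the one remaining candidate is consistent.

Corynebacterium jeikeium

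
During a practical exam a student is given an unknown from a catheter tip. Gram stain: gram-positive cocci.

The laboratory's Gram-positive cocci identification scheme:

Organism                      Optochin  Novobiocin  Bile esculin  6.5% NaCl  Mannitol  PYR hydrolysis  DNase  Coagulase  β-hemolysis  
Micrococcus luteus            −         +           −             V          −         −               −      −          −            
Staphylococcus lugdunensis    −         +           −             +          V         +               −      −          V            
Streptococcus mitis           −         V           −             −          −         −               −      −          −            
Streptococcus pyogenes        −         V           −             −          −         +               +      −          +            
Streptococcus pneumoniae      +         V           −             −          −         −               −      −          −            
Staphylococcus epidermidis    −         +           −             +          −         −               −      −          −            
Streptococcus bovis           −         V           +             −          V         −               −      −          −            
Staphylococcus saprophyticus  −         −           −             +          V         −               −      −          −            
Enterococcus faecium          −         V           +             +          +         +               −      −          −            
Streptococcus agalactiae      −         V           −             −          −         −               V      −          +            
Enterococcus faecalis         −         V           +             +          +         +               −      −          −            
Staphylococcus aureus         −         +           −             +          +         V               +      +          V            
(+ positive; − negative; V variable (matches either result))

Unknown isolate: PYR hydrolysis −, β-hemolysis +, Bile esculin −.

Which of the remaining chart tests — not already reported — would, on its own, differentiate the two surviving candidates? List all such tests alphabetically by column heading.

6.5% NaCl, Coagulase, Mannitol

β-hemolysis +: excludes 8 organisms — 4 left.
PYR hydrolysis −: excludes Staphylococcus lugdunensis, Streptococcus pyogenes — 2 left.
Bile esculin −: all 2 remaining candidates are consistent.
Two candidates remain: Staphylococcus aureus and Streptococcus agalactiae.
  Optochin: − vs − — same for both, does not separate.
  Novobiocin: + vs V — variable for at least one, does not separate.
  6.5% NaCl: Staphylococcus aureus +, Streptococcus agalactiae − — discriminates.
  Mannitol: Staphylococcus aureus +, Streptococcus agalactiae − — discriminates.
  DNase: + vs V — variable for at least one, does not separate.
  Coagulase: Staphylococcus aureus +, Streptococcus agalactiae − — discriminates.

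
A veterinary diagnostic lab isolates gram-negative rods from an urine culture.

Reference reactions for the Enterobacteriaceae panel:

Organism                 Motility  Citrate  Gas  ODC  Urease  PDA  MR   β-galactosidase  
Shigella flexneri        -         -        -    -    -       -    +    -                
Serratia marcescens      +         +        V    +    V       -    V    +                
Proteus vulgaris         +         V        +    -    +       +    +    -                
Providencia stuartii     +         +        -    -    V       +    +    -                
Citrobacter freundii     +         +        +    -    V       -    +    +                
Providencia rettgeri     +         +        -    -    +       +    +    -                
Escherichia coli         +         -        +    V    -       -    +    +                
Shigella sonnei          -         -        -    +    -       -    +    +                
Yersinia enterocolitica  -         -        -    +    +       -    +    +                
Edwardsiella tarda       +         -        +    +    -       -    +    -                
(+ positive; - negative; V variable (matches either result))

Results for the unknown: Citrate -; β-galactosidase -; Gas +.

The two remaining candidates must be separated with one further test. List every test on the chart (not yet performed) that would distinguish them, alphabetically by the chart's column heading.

ODC, PDA, Urease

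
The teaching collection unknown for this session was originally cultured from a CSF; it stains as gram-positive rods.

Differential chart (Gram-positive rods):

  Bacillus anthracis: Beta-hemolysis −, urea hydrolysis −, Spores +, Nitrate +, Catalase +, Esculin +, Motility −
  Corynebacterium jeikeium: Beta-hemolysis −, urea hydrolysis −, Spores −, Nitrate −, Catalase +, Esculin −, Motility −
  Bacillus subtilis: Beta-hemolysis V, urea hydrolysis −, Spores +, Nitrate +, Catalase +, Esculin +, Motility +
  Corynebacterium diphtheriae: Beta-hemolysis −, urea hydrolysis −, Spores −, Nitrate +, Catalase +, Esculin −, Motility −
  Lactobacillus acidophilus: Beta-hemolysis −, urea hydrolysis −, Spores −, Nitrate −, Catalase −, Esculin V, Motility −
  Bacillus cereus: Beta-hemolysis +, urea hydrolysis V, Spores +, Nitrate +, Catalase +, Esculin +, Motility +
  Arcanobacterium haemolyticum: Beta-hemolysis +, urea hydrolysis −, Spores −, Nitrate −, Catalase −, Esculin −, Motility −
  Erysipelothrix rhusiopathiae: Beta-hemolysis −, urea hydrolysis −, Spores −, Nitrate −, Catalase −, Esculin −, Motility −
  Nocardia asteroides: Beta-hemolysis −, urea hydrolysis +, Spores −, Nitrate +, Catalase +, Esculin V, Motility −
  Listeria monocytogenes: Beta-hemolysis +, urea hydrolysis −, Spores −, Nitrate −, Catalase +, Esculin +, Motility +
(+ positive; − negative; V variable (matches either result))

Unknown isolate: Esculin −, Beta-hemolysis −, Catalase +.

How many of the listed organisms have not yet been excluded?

Catalase +: excludes Lactobacillus acidophilus, Arcanobacterium haemolyticum, Erysipelothrix rhusiopathiae — 7 left.
Esculin −: excludes Bacillus anthracis, Bacillus subtilis, Bacillus cereus, Listeria monocytogenes — 3 left.
Beta-hemolysis −: all 3 remaining candidates are consistent.
Still consistent: Corynebacterium diphtheriae, Corynebacterium jeikeium, Nocardia asteroides.

3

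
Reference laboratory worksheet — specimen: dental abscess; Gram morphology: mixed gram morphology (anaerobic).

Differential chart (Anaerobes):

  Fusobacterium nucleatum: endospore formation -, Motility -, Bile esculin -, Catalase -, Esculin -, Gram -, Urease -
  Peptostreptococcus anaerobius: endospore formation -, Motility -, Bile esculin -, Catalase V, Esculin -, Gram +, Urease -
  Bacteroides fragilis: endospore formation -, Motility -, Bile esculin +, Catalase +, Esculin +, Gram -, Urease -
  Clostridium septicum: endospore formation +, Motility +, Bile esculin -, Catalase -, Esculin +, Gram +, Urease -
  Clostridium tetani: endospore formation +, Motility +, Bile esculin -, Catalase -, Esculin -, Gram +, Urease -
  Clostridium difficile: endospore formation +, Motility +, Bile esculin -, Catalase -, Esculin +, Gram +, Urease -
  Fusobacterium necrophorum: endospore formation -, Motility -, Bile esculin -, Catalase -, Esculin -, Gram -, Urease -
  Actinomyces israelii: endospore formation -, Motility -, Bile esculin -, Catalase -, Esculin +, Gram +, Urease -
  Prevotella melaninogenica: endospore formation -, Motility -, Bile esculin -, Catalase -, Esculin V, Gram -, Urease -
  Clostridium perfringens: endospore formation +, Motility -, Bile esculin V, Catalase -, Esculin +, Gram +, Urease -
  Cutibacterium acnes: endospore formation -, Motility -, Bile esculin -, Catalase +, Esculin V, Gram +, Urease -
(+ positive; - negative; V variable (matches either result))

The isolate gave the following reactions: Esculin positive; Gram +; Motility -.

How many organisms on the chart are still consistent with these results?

3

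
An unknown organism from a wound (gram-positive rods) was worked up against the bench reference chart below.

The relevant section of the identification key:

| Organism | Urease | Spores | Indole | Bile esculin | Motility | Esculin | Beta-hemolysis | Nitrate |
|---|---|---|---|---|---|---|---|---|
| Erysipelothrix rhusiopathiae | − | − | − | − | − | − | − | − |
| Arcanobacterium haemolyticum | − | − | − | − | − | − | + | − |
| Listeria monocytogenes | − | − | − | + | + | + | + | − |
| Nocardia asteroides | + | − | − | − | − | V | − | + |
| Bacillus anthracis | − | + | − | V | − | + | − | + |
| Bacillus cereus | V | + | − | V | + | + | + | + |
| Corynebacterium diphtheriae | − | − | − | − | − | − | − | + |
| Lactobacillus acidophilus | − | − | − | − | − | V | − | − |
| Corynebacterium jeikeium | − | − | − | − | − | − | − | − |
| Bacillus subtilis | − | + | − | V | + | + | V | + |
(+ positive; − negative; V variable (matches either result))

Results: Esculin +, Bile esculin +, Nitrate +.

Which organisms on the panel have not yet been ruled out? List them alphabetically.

Bacillus anthracis, Bacillus cereus, Bacillus subtilis

Bile esculin +: excludes 6 organisms — 4 left.
Esculin +: all 4 remaining candidates are consistent.
Nitrate +: excludes Listeria monocytogenes — 3 left.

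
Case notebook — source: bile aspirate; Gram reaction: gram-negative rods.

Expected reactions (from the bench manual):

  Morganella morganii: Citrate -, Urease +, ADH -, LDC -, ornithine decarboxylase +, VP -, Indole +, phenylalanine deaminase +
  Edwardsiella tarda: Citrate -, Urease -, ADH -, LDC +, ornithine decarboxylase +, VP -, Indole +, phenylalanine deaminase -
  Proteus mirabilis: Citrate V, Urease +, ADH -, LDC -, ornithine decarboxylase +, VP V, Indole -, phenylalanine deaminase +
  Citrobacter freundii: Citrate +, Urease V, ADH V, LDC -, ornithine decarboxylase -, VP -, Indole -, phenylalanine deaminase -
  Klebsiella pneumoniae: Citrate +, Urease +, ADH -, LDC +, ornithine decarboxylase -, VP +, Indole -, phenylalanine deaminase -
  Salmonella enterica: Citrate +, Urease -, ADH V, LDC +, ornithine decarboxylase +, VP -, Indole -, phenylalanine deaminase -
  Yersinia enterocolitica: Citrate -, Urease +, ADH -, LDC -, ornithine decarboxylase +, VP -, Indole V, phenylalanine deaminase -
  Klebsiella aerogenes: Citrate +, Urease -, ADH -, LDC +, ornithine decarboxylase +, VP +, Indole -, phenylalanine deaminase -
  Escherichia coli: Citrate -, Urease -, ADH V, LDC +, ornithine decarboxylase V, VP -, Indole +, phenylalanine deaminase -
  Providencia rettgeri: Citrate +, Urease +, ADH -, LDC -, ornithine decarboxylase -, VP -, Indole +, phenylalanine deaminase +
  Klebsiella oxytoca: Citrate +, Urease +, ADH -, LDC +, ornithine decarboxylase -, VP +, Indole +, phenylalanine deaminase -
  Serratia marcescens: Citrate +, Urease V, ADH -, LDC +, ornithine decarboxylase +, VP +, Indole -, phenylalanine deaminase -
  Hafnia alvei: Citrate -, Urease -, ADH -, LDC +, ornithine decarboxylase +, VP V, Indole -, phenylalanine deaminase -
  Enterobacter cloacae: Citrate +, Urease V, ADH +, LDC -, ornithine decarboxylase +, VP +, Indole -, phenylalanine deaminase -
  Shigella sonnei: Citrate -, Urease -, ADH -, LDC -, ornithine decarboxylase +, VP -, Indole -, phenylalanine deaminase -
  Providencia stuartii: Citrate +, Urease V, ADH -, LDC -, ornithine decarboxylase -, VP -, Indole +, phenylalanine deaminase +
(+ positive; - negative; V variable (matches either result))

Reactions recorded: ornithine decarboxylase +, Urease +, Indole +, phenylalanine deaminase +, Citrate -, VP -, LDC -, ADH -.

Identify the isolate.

Morganella morganii

Urease +: excludes 6 organisms — 10 left.
LDC -: excludes Klebsiella pneumoniae, Klebsiella oxytoca, Serratia marcescens — 7 left.
phenylalanine deaminase +: excludes Citrobacter freundii, Yersinia enterocolitica, Enterobacter cloacae — 4 left.
ornithine decarboxylase +: excludes Providencia rettgeri, Providencia stuartii — 2 left.
Indole +: excludes Proteus mirabilis — 1 left.
ADH -: the one remaining candidate is consistent.
VP -: the one remaining candidate is consistent.
Citrate -: the one remaining candidate is consistent.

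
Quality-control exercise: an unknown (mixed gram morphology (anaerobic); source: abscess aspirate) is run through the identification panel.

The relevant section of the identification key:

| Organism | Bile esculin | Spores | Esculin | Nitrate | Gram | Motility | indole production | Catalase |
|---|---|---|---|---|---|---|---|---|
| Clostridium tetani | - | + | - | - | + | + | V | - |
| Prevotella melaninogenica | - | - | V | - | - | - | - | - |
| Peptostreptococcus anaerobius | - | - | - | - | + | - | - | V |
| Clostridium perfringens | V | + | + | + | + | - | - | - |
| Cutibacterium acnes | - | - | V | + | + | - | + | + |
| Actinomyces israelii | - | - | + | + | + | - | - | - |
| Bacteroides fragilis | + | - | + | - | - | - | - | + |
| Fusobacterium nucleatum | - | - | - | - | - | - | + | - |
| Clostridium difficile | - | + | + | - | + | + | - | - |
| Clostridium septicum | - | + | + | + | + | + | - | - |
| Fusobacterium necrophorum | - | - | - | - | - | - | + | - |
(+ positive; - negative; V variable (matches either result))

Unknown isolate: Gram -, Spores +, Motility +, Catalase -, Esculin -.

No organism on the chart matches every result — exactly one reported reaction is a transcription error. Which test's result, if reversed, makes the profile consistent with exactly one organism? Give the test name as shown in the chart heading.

Gram

As reported, no row in the chart matches all 5 reactions.
Reversing Spores → still no organism matches.
Reversing Catalase → still no organism matches.
Reversing Gram (to +) → unique match: Clostridium tetani.
Reversing Motility → still no organism matches.
Reversing Esculin → still no organism matches.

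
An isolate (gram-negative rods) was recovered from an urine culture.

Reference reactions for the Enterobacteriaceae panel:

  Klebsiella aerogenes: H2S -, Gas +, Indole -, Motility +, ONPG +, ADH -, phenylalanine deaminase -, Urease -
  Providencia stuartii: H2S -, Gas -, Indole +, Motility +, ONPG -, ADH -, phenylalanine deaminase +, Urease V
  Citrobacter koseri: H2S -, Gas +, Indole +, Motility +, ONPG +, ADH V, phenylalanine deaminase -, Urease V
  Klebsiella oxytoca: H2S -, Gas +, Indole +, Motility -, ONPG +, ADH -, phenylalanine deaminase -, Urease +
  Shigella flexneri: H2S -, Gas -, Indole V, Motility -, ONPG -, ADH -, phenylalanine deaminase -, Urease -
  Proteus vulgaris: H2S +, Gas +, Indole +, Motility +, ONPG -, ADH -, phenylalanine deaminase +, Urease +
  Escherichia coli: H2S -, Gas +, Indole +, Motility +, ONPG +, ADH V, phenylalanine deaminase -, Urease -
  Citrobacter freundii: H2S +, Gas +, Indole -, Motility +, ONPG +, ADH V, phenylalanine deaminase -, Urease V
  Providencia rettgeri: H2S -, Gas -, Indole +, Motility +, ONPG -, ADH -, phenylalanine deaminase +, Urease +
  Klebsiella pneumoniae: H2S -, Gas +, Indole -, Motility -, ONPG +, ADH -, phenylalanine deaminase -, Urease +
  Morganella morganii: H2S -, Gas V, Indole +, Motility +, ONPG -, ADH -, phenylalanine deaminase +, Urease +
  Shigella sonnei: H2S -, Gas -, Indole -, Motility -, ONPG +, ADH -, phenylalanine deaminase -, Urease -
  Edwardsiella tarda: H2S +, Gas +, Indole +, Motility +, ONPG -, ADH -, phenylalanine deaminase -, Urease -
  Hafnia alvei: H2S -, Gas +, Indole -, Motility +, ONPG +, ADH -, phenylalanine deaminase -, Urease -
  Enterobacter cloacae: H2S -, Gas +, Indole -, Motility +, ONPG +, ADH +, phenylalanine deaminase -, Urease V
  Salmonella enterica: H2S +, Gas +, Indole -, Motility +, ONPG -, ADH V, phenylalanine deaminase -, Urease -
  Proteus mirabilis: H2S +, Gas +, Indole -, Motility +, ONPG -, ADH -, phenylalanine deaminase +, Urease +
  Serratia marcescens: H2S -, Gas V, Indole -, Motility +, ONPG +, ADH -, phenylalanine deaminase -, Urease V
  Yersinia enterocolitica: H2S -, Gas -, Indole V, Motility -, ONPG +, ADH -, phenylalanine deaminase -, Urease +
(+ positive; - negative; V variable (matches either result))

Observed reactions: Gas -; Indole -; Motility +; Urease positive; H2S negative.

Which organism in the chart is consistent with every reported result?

Urease +: excludes 7 organisms — 12 left.
Gas -: excludes 7 organisms — 5 left.
Motility +: excludes Yersinia enterocolitica — 4 left.
H2S -: all 4 remaining candidates are consistent.
Indole -: excludes Providencia stuartii, Providencia rettgeri, Morganella morganii — 1 left.

Serratia marcescens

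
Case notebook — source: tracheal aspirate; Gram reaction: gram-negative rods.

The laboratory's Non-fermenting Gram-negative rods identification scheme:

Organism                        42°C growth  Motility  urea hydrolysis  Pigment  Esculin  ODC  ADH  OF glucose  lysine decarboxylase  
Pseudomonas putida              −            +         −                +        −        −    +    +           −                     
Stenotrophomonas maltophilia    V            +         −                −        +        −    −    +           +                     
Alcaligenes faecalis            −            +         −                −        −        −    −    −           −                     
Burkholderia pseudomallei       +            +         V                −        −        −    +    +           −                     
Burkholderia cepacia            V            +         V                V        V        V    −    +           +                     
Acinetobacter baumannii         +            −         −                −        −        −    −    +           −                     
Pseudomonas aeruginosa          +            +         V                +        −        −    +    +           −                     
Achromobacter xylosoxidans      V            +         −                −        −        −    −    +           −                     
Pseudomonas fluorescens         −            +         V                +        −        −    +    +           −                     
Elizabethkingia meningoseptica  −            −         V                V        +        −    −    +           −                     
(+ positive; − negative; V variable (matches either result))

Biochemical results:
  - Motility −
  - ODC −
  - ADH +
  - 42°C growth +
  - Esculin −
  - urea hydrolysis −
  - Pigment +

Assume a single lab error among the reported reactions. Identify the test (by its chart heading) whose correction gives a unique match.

As reported, no row in the chart matches all 7 reactions.
Reversing ODC → still no organism matches.
Reversing Esculin → still no organism matches.
Reversing Motility (to +) → unique match: Pseudomonas aeruginosa.
Reversing Pigment → still no organism matches.
Reversing urea hydrolysis → still no organism matches.
Reversing 42°C growth → still no organism matches.
Reversing ADH → still no organism matches.

Motility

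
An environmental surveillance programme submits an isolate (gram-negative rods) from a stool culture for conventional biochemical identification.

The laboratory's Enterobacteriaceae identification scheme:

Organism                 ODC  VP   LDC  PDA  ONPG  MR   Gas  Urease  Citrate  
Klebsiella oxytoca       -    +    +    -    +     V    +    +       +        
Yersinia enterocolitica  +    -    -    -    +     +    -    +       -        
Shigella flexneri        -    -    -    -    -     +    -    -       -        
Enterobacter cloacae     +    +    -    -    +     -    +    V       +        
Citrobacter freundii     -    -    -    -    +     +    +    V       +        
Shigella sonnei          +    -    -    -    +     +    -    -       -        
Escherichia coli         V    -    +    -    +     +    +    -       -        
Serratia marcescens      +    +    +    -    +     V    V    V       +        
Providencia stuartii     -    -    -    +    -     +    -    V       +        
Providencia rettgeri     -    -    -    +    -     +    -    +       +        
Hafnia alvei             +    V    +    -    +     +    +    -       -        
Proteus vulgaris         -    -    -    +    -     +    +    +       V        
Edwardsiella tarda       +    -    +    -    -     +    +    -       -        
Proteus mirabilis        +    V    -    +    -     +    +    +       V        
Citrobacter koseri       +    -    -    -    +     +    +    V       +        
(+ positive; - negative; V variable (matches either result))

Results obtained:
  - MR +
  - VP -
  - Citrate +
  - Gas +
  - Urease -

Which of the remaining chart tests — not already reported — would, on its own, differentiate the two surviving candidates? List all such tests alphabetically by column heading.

ODC

Gas +: excludes 5 organisms — 10 left.
MR +: excludes Enterobacter cloacae — 9 left.
Urease -: excludes Klebsiella oxytoca, Proteus vulgaris, Proteus mirabilis — 6 left.
VP -: excludes Serratia marcescens — 5 left.
Citrate +: excludes Escherichia coli, Hafnia alvei, Edwardsiella tarda — 2 left.
Two candidates remain: Citrobacter freundii and Citrobacter koseri.
  ODC: Citrobacter freundii -, Citrobacter koseri + — discriminates.
  LDC: - vs - — same for both, does not separate.
  PDA: - vs - — same for both, does not separate.
  ONPG: + vs + — same for both, does not separate.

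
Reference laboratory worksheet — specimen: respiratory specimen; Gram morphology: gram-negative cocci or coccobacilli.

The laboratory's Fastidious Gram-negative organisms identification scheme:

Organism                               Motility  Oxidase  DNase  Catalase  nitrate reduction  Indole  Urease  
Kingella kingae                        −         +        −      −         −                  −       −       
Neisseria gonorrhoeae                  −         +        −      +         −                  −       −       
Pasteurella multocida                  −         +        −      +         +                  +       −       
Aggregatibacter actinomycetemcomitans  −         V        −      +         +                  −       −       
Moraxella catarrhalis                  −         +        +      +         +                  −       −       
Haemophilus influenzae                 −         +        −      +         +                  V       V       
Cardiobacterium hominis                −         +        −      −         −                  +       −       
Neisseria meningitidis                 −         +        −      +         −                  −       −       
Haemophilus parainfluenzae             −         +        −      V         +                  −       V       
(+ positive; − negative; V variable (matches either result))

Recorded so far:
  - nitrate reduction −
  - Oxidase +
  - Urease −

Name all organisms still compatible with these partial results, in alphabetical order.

Cardiobacterium hominis, Kingella kingae, Neisseria gonorrhoeae, Neisseria meningitidis

Urease −: all 9 remaining candidates are consistent.
nitrate reduction −: excludes 5 organisms — 4 left.
Oxidase +: all 4 remaining candidates are consistent.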